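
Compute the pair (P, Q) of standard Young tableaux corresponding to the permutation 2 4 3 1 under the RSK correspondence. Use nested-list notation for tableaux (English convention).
P = [[1, 3], [2], [4]], Q = [[1, 2], [3], [4]]

Insert each entry of the permutation into P by Schensted row insertion, recording in Q the position of each new cell.

Insert 2: appended to row 1. P = [[2]].
Insert 4: appended to row 1. P = [[2, 4]].
Insert 3: 3 bumps 4 from row 1; 4 starts row 2. P = [[2, 3], [4]].
Insert 1: 1 bumps 2 from row 1; 2 bumps 4 from row 2; 4 starts row 3. P = [[1, 3], [2], [4]].

So P = [[1, 3], [2], [4]], Q = [[1, 2], [3], [4]].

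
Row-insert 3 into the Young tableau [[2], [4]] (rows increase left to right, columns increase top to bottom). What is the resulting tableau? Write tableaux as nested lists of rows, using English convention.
3 is larger than every entry of row 1, so it is appended to row 1. The new tableau is [[2, 3], [4]].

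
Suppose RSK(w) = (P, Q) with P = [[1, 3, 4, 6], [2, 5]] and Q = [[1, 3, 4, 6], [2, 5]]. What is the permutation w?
2 1 3 5 4 6

Reverse the RSK construction: for i from n down to 1, find the cell of Q containing i, remove the entry at that cell from P, and reverse-bump it up through P; the value ejected from row 1 is w(i).

Step i=6: Q has 6 at row 1, column 4; remove that cell from P, ejecting 6. So w(6) = 6. P is now [[1, 3, 4], [2, 5]].
Step i=5: Q has 5 at row 2, column 2; remove 5 from row 2 of P and reverse-bump: 5 enters row 1 and ejects 4. So w(5) = 4. P is now [[1, 3, 5], [2]].
Step i=4: Q has 4 at row 1, column 3; remove that cell from P, ejecting 5. So w(4) = 5. P is now [[1, 3], [2]].
Step i=3: Q has 3 at row 1, column 2; remove that cell from P, ejecting 3. So w(3) = 3. P is now [[1], [2]].
Step i=2: Q has 2 at row 2, column 1; remove 2 from row 2 of P and reverse-bump: 2 enters row 1 and ejects 1. So w(2) = 1. P is now [[2]].
Step i=1: Q has 1 at row 1, column 1; remove that cell from P, ejecting 2. So w(1) = 2. P is now [].

So w = 2 1 3 5 4 6.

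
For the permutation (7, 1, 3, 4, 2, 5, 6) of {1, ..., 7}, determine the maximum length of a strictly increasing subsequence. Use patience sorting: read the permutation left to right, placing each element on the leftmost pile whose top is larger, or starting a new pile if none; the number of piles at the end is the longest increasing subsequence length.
5

7: new pile. tops = [7]
1: onto pile 1 (replacing 7). tops = [1]
3: new pile. tops = [1, 3]
4: new pile. tops = [1, 3, 4]
2: onto pile 2 (replacing 3). tops = [1, 2, 4]
5: new pile. tops = [1, 2, 4, 5]
6: new pile. tops = [1, 2, 4, 5, 6]

5 piles, so the longest increasing subsequence has length 5.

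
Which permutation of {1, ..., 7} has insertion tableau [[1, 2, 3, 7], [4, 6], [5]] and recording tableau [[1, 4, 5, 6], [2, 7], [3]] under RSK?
Reverse the RSK construction: for i from n down to 1, find the cell of Q containing i, remove the entry at that cell from P, and reverse-bump it up through P; the value ejected from row 1 is w(i).

Step i=7: Q has 7 at row 2, column 2; remove 6 from row 2 of P and reverse-bump: 6 enters row 1 and ejects 3. So w(7) = 3. P is now [[1, 2, 6, 7], [4], [5]].
Step i=6: Q has 6 at row 1, column 4; remove that cell from P, ejecting 7. So w(6) = 7. P is now [[1, 2, 6], [4], [5]].
Step i=5: Q has 5 at row 1, column 3; remove that cell from P, ejecting 6. So w(5) = 6. P is now [[1, 2], [4], [5]].
Step i=4: Q has 4 at row 1, column 2; remove that cell from P, ejecting 2. So w(4) = 2. P is now [[1], [4], [5]].
Step i=3: Q has 3 at row 3, column 1; remove 5 from row 3 of P and reverse-bump: 5 enters row 2 and ejects 4; 4 enters row 1 and ejects 1. So w(3) = 1. P is now [[4], [5]].
Step i=2: Q has 2 at row 2, column 1; remove 5 from row 2 of P and reverse-bump: 5 enters row 1 and ejects 4. So w(2) = 4. P is now [[5]].
Step i=1: Q has 1 at row 1, column 1; remove that cell from P, ejecting 5. So w(1) = 5. P is now [].

So w = 5 4 1 2 6 7 3.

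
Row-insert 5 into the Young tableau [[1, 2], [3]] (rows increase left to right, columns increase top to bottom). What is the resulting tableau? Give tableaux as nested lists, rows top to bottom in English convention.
5 is larger than every entry of row 1, so it is appended to row 1. The new tableau is [[1, 2, 5], [3]].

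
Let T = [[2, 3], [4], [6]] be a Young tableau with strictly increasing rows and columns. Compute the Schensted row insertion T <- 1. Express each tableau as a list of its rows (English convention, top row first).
In row 1, 1 replaces 2 (the leftmost entry greater than 1); 2 is bumped to row 2. In row 2, 2 replaces 4 (the leftmost entry greater than 2); 4 is bumped to row 3. In row 3, 4 replaces 6 (the leftmost entry greater than 4); 6 is bumped to row 4. 6 starts a new row 4. The new tableau is [[1, 3], [2], [4], [6]].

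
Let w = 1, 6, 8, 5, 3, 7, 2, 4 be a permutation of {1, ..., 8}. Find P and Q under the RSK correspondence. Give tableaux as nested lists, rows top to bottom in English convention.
P = [[1, 2, 4], [3, 7], [5, 8], [6]], Q = [[1, 2, 3], [4, 6], [5, 8], [7]]

Insert each entry of the permutation into P by Schensted row insertion, recording in Q the position of each new cell.

Insert 1: appended to row 1. P = [[1]].
Insert 6: appended to row 1. P = [[1, 6]].
Insert 8: appended to row 1. P = [[1, 6, 8]].
Insert 5: 5 bumps 6 from row 1; 6 starts row 2. P = [[1, 5, 8], [6]].
Insert 3: 3 bumps 5 from row 1; 5 bumps 6 from row 2; 6 starts row 3. P = [[1, 3, 8], [5], [6]].
Insert 7: 7 bumps 8 from row 1; 8 appends to row 2. P = [[1, 3, 7], [5, 8], [6]].
Insert 2: 2 bumps 3 from row 1; 3 bumps 5 from row 2; 5 bumps 6 from row 3; 6 starts row 4. P = [[1, 2, 7], [3, 8], [5], [6]].
Insert 4: 4 bumps 7 from row 1; 7 bumps 8 from row 2; 8 appends to row 3. P = [[1, 2, 4], [3, 7], [5, 8], [6]].

So P = [[1, 2, 4], [3, 7], [5, 8], [6]], Q = [[1, 2, 3], [4, 6], [5, 8], [7]].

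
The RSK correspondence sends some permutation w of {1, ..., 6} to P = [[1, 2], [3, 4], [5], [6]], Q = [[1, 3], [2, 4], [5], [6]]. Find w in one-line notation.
3 1 6 5 4 2

Reverse the RSK construction: for i from n down to 1, find the cell of Q containing i, remove the entry at that cell from P, and reverse-bump it up through P; the value ejected from row 1 is w(i).

Step i=6: Q has 6 at row 4, column 1; remove 6 from row 4 of P and reverse-bump: 6 enters row 3 and ejects 5; 5 enters row 2 and ejects 4; 4 enters row 1 and ejects 2. So w(6) = 2. P is now [[1, 4], [3, 5], [6]].
Step i=5: Q has 5 at row 3, column 1; remove 6 from row 3 of P and reverse-bump: 6 enters row 2 and ejects 5; 5 enters row 1 and ejects 4. So w(5) = 4. P is now [[1, 5], [3, 6]].
Step i=4: Q has 4 at row 2, column 2; remove 6 from row 2 of P and reverse-bump: 6 enters row 1 and ejects 5. So w(4) = 5. P is now [[1, 6], [3]].
Step i=3: Q has 3 at row 1, column 2; remove that cell from P, ejecting 6. So w(3) = 6. P is now [[1], [3]].
Step i=2: Q has 2 at row 2, column 1; remove 3 from row 2 of P and reverse-bump: 3 enters row 1 and ejects 1. So w(2) = 1. P is now [[3]].
Step i=1: Q has 1 at row 1, column 1; remove that cell from P, ejecting 3. So w(1) = 3. P is now [].

So w = 3 1 6 5 4 2.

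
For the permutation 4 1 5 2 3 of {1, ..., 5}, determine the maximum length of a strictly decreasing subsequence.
2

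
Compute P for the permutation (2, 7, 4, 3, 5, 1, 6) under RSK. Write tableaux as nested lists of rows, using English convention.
After inserting 2: P = [[2]].
After inserting 7: P = [[2, 7]].
After inserting 4: P = [[2, 4], [7]].
After inserting 3: P = [[2, 3], [4], [7]].
After inserting 5: P = [[2, 3, 5], [4], [7]].
After inserting 1: P = [[1, 3, 5], [2], [4], [7]].
After inserting 6: P = [[1, 3, 5, 6], [2], [4], [7]].

So P = [[1, 3, 5, 6], [2], [4], [7]].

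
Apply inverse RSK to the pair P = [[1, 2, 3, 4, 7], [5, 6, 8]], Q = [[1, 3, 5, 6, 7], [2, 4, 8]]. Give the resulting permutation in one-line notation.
Reverse the RSK construction: for i from n down to 1, find the cell of Q containing i, remove the entry at that cell from P, and reverse-bump it up through P; the value ejected from row 1 is w(i).

Step i=8: Q has 8 at row 2, column 3; remove 8 from row 2 of P and reverse-bump: 8 enters row 1 and ejects 7. So w(8) = 7. P is now [[1, 2, 3, 4, 8], [5, 6]].
Step i=7: Q has 7 at row 1, column 5; remove that cell from P, ejecting 8. So w(7) = 8. P is now [[1, 2, 3, 4], [5, 6]].
Step i=6: Q has 6 at row 1, column 4; remove that cell from P, ejecting 4. So w(6) = 4. P is now [[1, 2, 3], [5, 6]].
Step i=5: Q has 5 at row 1, column 3; remove that cell from P, ejecting 3. So w(5) = 3. P is now [[1, 2], [5, 6]].
Step i=4: Q has 4 at row 2, column 2; remove 6 from row 2 of P and reverse-bump: 6 enters row 1 and ejects 2. So w(4) = 2. P is now [[1, 6], [5]].
Step i=3: Q has 3 at row 1, column 2; remove that cell from P, ejecting 6. So w(3) = 6. P is now [[1], [5]].
Step i=2: Q has 2 at row 2, column 1; remove 5 from row 2 of P and reverse-bump: 5 enters row 1 and ejects 1. So w(2) = 1. P is now [[5]].
Step i=1: Q has 1 at row 1, column 1; remove that cell from P, ejecting 5. So w(1) = 5. P is now [].

So w = 5 1 6 2 3 4 8 7.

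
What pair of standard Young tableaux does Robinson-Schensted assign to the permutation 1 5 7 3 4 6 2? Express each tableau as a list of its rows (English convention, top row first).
P = [[1, 2, 4, 6], [3, 7], [5]], Q = [[1, 2, 3, 6], [4, 5], [7]]

Insert each entry of the permutation into P by Schensted row insertion, recording in Q the position of each new cell.

After inserting 1: P = [[1]].
After inserting 5: P = [[1, 5]].
After inserting 7: P = [[1, 5, 7]].
After inserting 3: P = [[1, 3, 7], [5]].
After inserting 4: P = [[1, 3, 4], [5, 7]].
After inserting 6: P = [[1, 3, 4, 6], [5, 7]].
After inserting 2: P = [[1, 2, 4, 6], [3, 7], [5]].

So P = [[1, 2, 4, 6], [3, 7], [5]], Q = [[1, 2, 3, 6], [4, 5], [7]].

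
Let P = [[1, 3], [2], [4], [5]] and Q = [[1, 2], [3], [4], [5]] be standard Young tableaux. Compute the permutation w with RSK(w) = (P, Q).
Reverse the RSK construction: for i from n down to 1, find the cell of Q containing i, remove the entry at that cell from P, and reverse-bump it up through P; the value ejected from row 1 is w(i).

Step i=5: Q has 5 at row 4, column 1; remove 5 from row 4 of P and reverse-bump: 5 enters row 3 and ejects 4; 4 enters row 2 and ejects 2; 2 enters row 1 and ejects 1. So w(5) = 1. P is now [[2, 3], [4], [5]].
Step i=4: Q has 4 at row 3, column 1; remove 5 from row 3 of P and reverse-bump: 5 enters row 2 and ejects 4; 4 enters row 1 and ejects 3. So w(4) = 3. P is now [[2, 4], [5]].
Step i=3: Q has 3 at row 2, column 1; remove 5 from row 2 of P and reverse-bump: 5 enters row 1 and ejects 4. So w(3) = 4. P is now [[2, 5]].
Step i=2: Q has 2 at row 1, column 2; remove that cell from P, ejecting 5. So w(2) = 5. P is now [[2]].
Step i=1: Q has 1 at row 1, column 1; remove that cell from P, ejecting 2. So w(1) = 2. P is now [].

So w = 2 5 4 3 1.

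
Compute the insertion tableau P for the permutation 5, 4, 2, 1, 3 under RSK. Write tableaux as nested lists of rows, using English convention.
Insert 5: appended to row 1. P = [[5]].
Insert 4: 4 bumps 5 from row 1; 5 starts row 2. P = [[4], [5]].
Insert 2: 2 bumps 4 from row 1; 4 bumps 5 from row 2; 5 starts row 3. P = [[2], [4], [5]].
Insert 1: 1 bumps 2 from row 1; 2 bumps 4 from row 2; 4 bumps 5 from row 3; 5 starts row 4. P = [[1], [2], [4], [5]].
Insert 3: appended to row 1. P = [[1, 3], [2], [4], [5]].

So P = [[1, 3], [2], [4], [5]].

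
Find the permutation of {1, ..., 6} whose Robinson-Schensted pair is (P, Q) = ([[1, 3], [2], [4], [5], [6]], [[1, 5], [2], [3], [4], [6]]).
6 5 4 2 3 1

Reverse the RSK construction: for i from n down to 1, find the cell of Q containing i, remove the entry at that cell from P, and reverse-bump it up through P; the value ejected from row 1 is w(i).

Step i=6: Q has 6 at row 5, column 1; remove 6 from row 5 of P and reverse-bump: 6 enters row 4 and ejects 5; 5 enters row 3 and ejects 4; 4 enters row 2 and ejects 2; 2 enters row 1 and ejects 1. So w(6) = 1. P is now [[2, 3], [4], [5], [6]].
Step i=5: Q has 5 at row 1, column 2; remove that cell from P, ejecting 3. So w(5) = 3. P is now [[2], [4], [5], [6]].
Step i=4: Q has 4 at row 4, column 1; remove 6 from row 4 of P and reverse-bump: 6 enters row 3 and ejects 5; 5 enters row 2 and ejects 4; 4 enters row 1 and ejects 2. So w(4) = 2. P is now [[4], [5], [6]].
Step i=3: Q has 3 at row 3, column 1; remove 6 from row 3 of P and reverse-bump: 6 enters row 2 and ejects 5; 5 enters row 1 and ejects 4. So w(3) = 4. P is now [[5], [6]].
Step i=2: Q has 2 at row 2, column 1; remove 6 from row 2 of P and reverse-bump: 6 enters row 1 and ejects 5. So w(2) = 5. P is now [[6]].
Step i=1: Q has 1 at row 1, column 1; remove that cell from P, ejecting 6. So w(1) = 6. P is now [].

So w = 6 5 4 2 3 1.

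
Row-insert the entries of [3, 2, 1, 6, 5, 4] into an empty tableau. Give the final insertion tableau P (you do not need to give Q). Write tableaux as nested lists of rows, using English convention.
P = [[1, 4], [2, 5], [3, 6]]

Insert 3: appended to row 1. P = [[3]].
Insert 2: 2 bumps 3 from row 1; 3 starts row 2. P = [[2], [3]].
Insert 1: 1 bumps 2 from row 1; 2 bumps 3 from row 2; 3 starts row 3. P = [[1], [2], [3]].
Insert 6: appended to row 1. P = [[1, 6], [2], [3]].
Insert 5: 5 bumps 6 from row 1; 6 appends to row 2. P = [[1, 5], [2, 6], [3]].
Insert 4: 4 bumps 5 from row 1; 5 bumps 6 from row 2; 6 appends to row 3. P = [[1, 4], [2, 5], [3, 6]].

So P = [[1, 4], [2, 5], [3, 6]].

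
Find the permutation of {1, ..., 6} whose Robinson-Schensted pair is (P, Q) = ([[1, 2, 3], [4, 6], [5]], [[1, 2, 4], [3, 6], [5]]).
1 5 4 6 2 3

Reverse the RSK construction: for i from n down to 1, find the cell of Q containing i, remove the entry at that cell from P, and reverse-bump it up through P; the value ejected from row 1 is w(i).

Step i=6: Q has 6 at row 2, column 2; remove 6 from row 2 of P and reverse-bump: 6 enters row 1 and ejects 3. So w(6) = 3. P is now [[1, 2, 6], [4], [5]].
Step i=5: Q has 5 at row 3, column 1; remove 5 from row 3 of P and reverse-bump: 5 enters row 2 and ejects 4; 4 enters row 1 and ejects 2. So w(5) = 2. P is now [[1, 4, 6], [5]].
Step i=4: Q has 4 at row 1, column 3; remove that cell from P, ejecting 6. So w(4) = 6. P is now [[1, 4], [5]].
Step i=3: Q has 3 at row 2, column 1; remove 5 from row 2 of P and reverse-bump: 5 enters row 1 and ejects 4. So w(3) = 4. P is now [[1, 5]].
Step i=2: Q has 2 at row 1, column 2; remove that cell from P, ejecting 5. So w(2) = 5. P is now [[1]].
Step i=1: Q has 1 at row 1, column 1; remove that cell from P, ejecting 1. So w(1) = 1. P is now [].

So w = 1 5 4 6 2 3.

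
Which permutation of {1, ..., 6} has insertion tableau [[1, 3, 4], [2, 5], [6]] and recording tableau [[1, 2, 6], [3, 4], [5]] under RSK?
Reverse the RSK construction: for i from n down to 1, find the cell of Q containing i, remove the entry at that cell from P, and reverse-bump it up through P; the value ejected from row 1 is w(i).

Step i=6: Q has 6 at row 1, column 3; remove that cell from P, ejecting 4. So w(6) = 4. P is now [[1, 3], [2, 5], [6]].
Step i=5: Q has 5 at row 3, column 1; remove 6 from row 3 of P and reverse-bump: 6 enters row 2 and ejects 5; 5 enters row 1 and ejects 3. So w(5) = 3. P is now [[1, 5], [2, 6]].
Step i=4: Q has 4 at row 2, column 2; remove 6 from row 2 of P and reverse-bump: 6 enters row 1 and ejects 5. So w(4) = 5. P is now [[1, 6], [2]].
Step i=3: Q has 3 at row 2, column 1; remove 2 from row 2 of P and reverse-bump: 2 enters row 1 and ejects 1. So w(3) = 1. P is now [[2, 6]].
Step i=2: Q has 2 at row 1, column 2; remove that cell from P, ejecting 6. So w(2) = 6. P is now [[2]].
Step i=1: Q has 1 at row 1, column 1; remove that cell from P, ejecting 2. So w(1) = 2. P is now [].

So w = 2 6 1 5 3 4.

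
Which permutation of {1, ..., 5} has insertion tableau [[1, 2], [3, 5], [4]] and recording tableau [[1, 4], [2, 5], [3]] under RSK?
Reverse the RSK construction: for i from n down to 1, find the cell of Q containing i, remove the entry at that cell from P, and reverse-bump it up through P; the value ejected from row 1 is w(i).

Step i=5: Q has 5 at row 2, column 2; remove 5 from row 2 of P and reverse-bump: 5 enters row 1 and ejects 2. So w(5) = 2. P is now [[1, 5], [3], [4]].
Step i=4: Q has 4 at row 1, column 2; remove that cell from P, ejecting 5. So w(4) = 5. P is now [[1], [3], [4]].
Step i=3: Q has 3 at row 3, column 1; remove 4 from row 3 of P and reverse-bump: 4 enters row 2 and ejects 3; 3 enters row 1 and ejects 1. So w(3) = 1. P is now [[3], [4]].
Step i=2: Q has 2 at row 2, column 1; remove 4 from row 2 of P and reverse-bump: 4 enters row 1 and ejects 3. So w(2) = 3. P is now [[4]].
Step i=1: Q has 1 at row 1, column 1; remove that cell from P, ejecting 4. So w(1) = 4. P is now [].

So w = 4 3 1 5 2.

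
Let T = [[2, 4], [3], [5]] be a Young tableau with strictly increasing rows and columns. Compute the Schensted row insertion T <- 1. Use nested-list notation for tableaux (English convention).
[[1, 4], [2], [3], [5]]

In row 1, 1 replaces 2 (the leftmost entry greater than 1); 2 is bumped to row 2. In row 2, 2 replaces 3 (the leftmost entry greater than 2); 3 is bumped to row 3. In row 3, 3 replaces 5 (the leftmost entry greater than 3); 5 is bumped to row 4. 5 starts a new row 4. The new tableau is [[1, 4], [2], [3], [5]].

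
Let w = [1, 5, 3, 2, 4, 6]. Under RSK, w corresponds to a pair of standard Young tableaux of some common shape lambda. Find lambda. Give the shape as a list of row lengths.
[4, 1, 1]

Row-insert each entry into an empty tableau.

After inserting 1: P = [[1]].
After inserting 5: P = [[1, 5]].
After inserting 3: P = [[1, 3], [5]].
After inserting 2: P = [[1, 2], [3], [5]].
After inserting 4: P = [[1, 2, 4], [3], [5]].
After inserting 6: P = [[1, 2, 4, 6], [3], [5]].

The final insertion tableau P = [[1, 2, 4, 6], [3], [5]] has shape [4, 1, 1].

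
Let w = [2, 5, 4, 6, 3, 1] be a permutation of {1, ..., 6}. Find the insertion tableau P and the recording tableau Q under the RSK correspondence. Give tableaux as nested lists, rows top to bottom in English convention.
Insert each entry of the permutation into P by Schensted row insertion, recording in Q the position of each new cell.

Insert 2: appended to row 1. P = [[2]], Q = [[1]].
Insert 5: appended to row 1. P = [[2, 5]], Q = [[1, 2]].
Insert 4: 4 bumps 5 from row 1; 5 starts row 2. P = [[2, 4], [5]], Q = [[1, 2], [3]].
Insert 6: appended to row 1. P = [[2, 4, 6], [5]], Q = [[1, 2, 4], [3]].
Insert 3: 3 bumps 4 from row 1; 4 bumps 5 from row 2; 5 starts row 3. P = [[2, 3, 6], [4], [5]], Q = [[1, 2, 4], [3], [5]].
Insert 1: 1 bumps 2 from row 1; 2 bumps 4 from row 2; 4 bumps 5 from row 3; 5 starts row 4. P = [[1, 3, 6], [2], [4], [5]], Q = [[1, 2, 4], [3], [5], [6]].

So P = [[1, 3, 6], [2], [4], [5]], Q = [[1, 2, 4], [3], [5], [6]].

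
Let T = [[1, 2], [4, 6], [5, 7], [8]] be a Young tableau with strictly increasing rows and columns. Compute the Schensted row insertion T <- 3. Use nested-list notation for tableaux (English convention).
3 is larger than every entry of row 1, so it is appended to row 1. The new tableau is [[1, 2, 3], [4, 6], [5, 7], [8]].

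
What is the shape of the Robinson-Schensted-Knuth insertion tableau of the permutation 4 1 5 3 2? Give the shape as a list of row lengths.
Row-insert each entry into an empty tableau.

After inserting 4: P = [[4]].
After inserting 1: P = [[1], [4]].
After inserting 5: P = [[1, 5], [4]].
After inserting 3: P = [[1, 3], [4, 5]].
After inserting 2: P = [[1, 2], [3, 5], [4]].

The final insertion tableau P = [[1, 2], [3, 5], [4]] has shape [2, 2, 1].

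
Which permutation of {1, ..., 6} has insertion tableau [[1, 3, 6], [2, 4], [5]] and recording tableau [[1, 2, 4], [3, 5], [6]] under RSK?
Reverse the RSK construction: for i from n down to 1, find the cell of Q containing i, remove the entry at that cell from P, and reverse-bump it up through P; the value ejected from row 1 is w(i).

Step i=6: Q has 6 at row 3, column 1; remove 5 from row 3 of P and reverse-bump: 5 enters row 2 and ejects 4; 4 enters row 1 and ejects 3. So w(6) = 3. P is now [[1, 4, 6], [2, 5]].
Step i=5: Q has 5 at row 2, column 2; remove 5 from row 2 of P and reverse-bump: 5 enters row 1 and ejects 4. So w(5) = 4. P is now [[1, 5, 6], [2]].
Step i=4: Q has 4 at row 1, column 3; remove that cell from P, ejecting 6. So w(4) = 6. P is now [[1, 5], [2]].
Step i=3: Q has 3 at row 2, column 1; remove 2 from row 2 of P and reverse-bump: 2 enters row 1 and ejects 1. So w(3) = 1. P is now [[2, 5]].
Step i=2: Q has 2 at row 1, column 2; remove that cell from P, ejecting 5. So w(2) = 5. P is now [[2]].
Step i=1: Q has 1 at row 1, column 1; remove that cell from P, ejecting 2. So w(1) = 2. P is now [].

So w = 2 5 1 6 4 3.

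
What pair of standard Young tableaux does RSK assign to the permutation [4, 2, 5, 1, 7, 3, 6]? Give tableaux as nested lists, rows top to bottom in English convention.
Insert each entry of the permutation into P by Schensted row insertion, recording in Q the position of each new cell.

Insert 4: appended to row 1. P = [[4]].
Insert 2: 2 bumps 4 from row 1; 4 starts row 2. P = [[2], [4]].
Insert 5: appended to row 1. P = [[2, 5], [4]].
Insert 1: 1 bumps 2 from row 1; 2 bumps 4 from row 2; 4 starts row 3. P = [[1, 5], [2], [4]].
Insert 7: appended to row 1. P = [[1, 5, 7], [2], [4]].
Insert 3: 3 bumps 5 from row 1; 5 appends to row 2. P = [[1, 3, 7], [2, 5], [4]].
Insert 6: 6 bumps 7 from row 1; 7 appends to row 2. P = [[1, 3, 6], [2, 5, 7], [4]].

So P = [[1, 3, 6], [2, 5, 7], [4]], Q = [[1, 3, 5], [2, 6, 7], [4]].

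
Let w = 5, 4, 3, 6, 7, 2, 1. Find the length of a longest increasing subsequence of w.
3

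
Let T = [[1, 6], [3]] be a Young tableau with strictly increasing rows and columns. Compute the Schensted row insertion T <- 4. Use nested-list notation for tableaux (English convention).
[[1, 4], [3, 6]]

In row 1, 4 replaces 6 (the leftmost entry greater than 4); 6 is bumped to row 2. 6 is appended to row 2. The new tableau is [[1, 4], [3, 6]].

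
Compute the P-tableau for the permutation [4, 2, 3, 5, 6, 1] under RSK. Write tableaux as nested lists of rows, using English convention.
Insert 4: appended to row 1. P = [[4]].
Insert 2: 2 bumps 4 from row 1; 4 starts row 2. P = [[2], [4]].
Insert 3: appended to row 1. P = [[2, 3], [4]].
Insert 5: appended to row 1. P = [[2, 3, 5], [4]].
Insert 6: appended to row 1. P = [[2, 3, 5, 6], [4]].
Insert 1: 1 bumps 2 from row 1; 2 bumps 4 from row 2; 4 starts row 3. P = [[1, 3, 5, 6], [2], [4]].

So P = [[1, 3, 5, 6], [2], [4]].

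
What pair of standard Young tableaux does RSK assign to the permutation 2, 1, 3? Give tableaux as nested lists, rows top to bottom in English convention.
P = [[1, 3], [2]], Q = [[1, 3], [2]]

Insert each entry of the permutation into P by Schensted row insertion, recording in Q the position of each new cell.

After inserting 2: P = [[2]].
After inserting 1: P = [[1], [2]].
After inserting 3: P = [[1, 3], [2]].

So P = [[1, 3], [2]], Q = [[1, 3], [2]].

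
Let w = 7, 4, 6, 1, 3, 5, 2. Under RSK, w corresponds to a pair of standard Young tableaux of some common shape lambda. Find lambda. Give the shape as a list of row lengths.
[3, 2, 1, 1]

Row-insert each entry into an empty tableau.

After inserting 7: P = [[7]].
After inserting 4: P = [[4], [7]].
After inserting 6: P = [[4, 6], [7]].
After inserting 1: P = [[1, 6], [4], [7]].
After inserting 3: P = [[1, 3], [4, 6], [7]].
After inserting 5: P = [[1, 3, 5], [4, 6], [7]].
After inserting 2: P = [[1, 2, 5], [3, 6], [4], [7]].

The final insertion tableau P = [[1, 2, 5], [3, 6], [4], [7]] has shape [3, 2, 1, 1].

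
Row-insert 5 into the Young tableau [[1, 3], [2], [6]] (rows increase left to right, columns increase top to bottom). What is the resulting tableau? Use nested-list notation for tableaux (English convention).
[[1, 3, 5], [2], [6]]

5 is larger than every entry of row 1, so it is appended to row 1. The new tableau is [[1, 3, 5], [2], [6]].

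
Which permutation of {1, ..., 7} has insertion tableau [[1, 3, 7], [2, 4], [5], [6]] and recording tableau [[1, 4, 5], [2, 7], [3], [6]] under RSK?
6 5 2 4 7 1 3

Reverse the RSK construction: for i from n down to 1, find the cell of Q containing i, remove the entry at that cell from P, and reverse-bump it up through P; the value ejected from row 1 is w(i).

Step i=7: Q has 7 at row 2, column 2; remove 4 from row 2 of P and reverse-bump: 4 enters row 1 and ejects 3. So w(7) = 3. P is now [[1, 4, 7], [2], [5], [6]].
Step i=6: Q has 6 at row 4, column 1; remove 6 from row 4 of P and reverse-bump: 6 enters row 3 and ejects 5; 5 enters row 2 and ejects 2; 2 enters row 1 and ejects 1. So w(6) = 1. P is now [[2, 4, 7], [5], [6]].
Step i=5: Q has 5 at row 1, column 3; remove that cell from P, ejecting 7. So w(5) = 7. P is now [[2, 4], [5], [6]].
Step i=4: Q has 4 at row 1, column 2; remove that cell from P, ejecting 4. So w(4) = 4. P is now [[2], [5], [6]].
Step i=3: Q has 3 at row 3, column 1; remove 6 from row 3 of P and reverse-bump: 6 enters row 2 and ejects 5; 5 enters row 1 and ejects 2. So w(3) = 2. P is now [[5], [6]].
Step i=2: Q has 2 at row 2, column 1; remove 6 from row 2 of P and reverse-bump: 6 enters row 1 and ejects 5. So w(2) = 5. P is now [[6]].
Step i=1: Q has 1 at row 1, column 1; remove that cell from P, ejecting 6. So w(1) = 6. P is now [].

So w = 6 5 2 4 7 1 3.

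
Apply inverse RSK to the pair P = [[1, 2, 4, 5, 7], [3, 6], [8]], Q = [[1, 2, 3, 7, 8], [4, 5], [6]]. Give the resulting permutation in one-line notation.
1 3 8 2 6 4 5 7

Reverse the RSK construction: for i from n down to 1, find the cell of Q containing i, remove the entry at that cell from P, and reverse-bump it up through P; the value ejected from row 1 is w(i).

Step i=8: Q has 8 at row 1, column 5; remove that cell from P, ejecting 7. So w(8) = 7. P is now [[1, 2, 4, 5], [3, 6], [8]].
Step i=7: Q has 7 at row 1, column 4; remove that cell from P, ejecting 5. So w(7) = 5. P is now [[1, 2, 4], [3, 6], [8]].
Step i=6: Q has 6 at row 3, column 1; remove 8 from row 3 of P and reverse-bump: 8 enters row 2 and ejects 6; 6 enters row 1 and ejects 4. So w(6) = 4. P is now [[1, 2, 6], [3, 8]].
Step i=5: Q has 5 at row 2, column 2; remove 8 from row 2 of P and reverse-bump: 8 enters row 1 and ejects 6. So w(5) = 6. P is now [[1, 2, 8], [3]].
Step i=4: Q has 4 at row 2, column 1; remove 3 from row 2 of P and reverse-bump: 3 enters row 1 and ejects 2. So w(4) = 2. P is now [[1, 3, 8]].
Step i=3: Q has 3 at row 1, column 3; remove that cell from P, ejecting 8. So w(3) = 8. P is now [[1, 3]].
Step i=2: Q has 2 at row 1, column 2; remove that cell from P, ejecting 3. So w(2) = 3. P is now [[1]].
Step i=1: Q has 1 at row 1, column 1; remove that cell from P, ejecting 1. So w(1) = 1. P is now [].

So w = 1 3 8 2 6 4 5 7.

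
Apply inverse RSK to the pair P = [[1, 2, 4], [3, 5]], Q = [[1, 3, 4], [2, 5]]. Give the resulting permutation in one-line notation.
Reverse the RSK construction: for i from n down to 1, find the cell of Q containing i, remove the entry at that cell from P, and reverse-bump it up through P; the value ejected from row 1 is w(i).

Step i=5: Q has 5 at row 2, column 2; remove 5 from row 2 of P and reverse-bump: 5 enters row 1 and ejects 4. So w(5) = 4. P is now [[1, 2, 5], [3]].
Step i=4: Q has 4 at row 1, column 3; remove that cell from P, ejecting 5. So w(4) = 5. P is now [[1, 2], [3]].
Step i=3: Q has 3 at row 1, column 2; remove that cell from P, ejecting 2. So w(3) = 2. P is now [[1], [3]].
Step i=2: Q has 2 at row 2, column 1; remove 3 from row 2 of P and reverse-bump: 3 enters row 1 and ejects 1. So w(2) = 1. P is now [[3]].
Step i=1: Q has 1 at row 1, column 1; remove that cell from P, ejecting 3. So w(1) = 3. P is now [].

So w = 3 1 2 5 4.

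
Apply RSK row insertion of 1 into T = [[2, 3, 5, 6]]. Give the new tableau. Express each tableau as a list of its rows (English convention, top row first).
In row 1, 1 replaces 2 (the leftmost entry greater than 1); 2 is bumped to row 2. 2 starts a new row 2. The new tableau is [[1, 3, 5, 6], [2]].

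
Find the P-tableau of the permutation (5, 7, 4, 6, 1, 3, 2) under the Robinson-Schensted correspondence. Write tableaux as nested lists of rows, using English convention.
P = [[1, 2], [3, 6], [4, 7], [5]]

Insert 5: appended to row 1. P = [[5]].
Insert 7: appended to row 1. P = [[5, 7]].
Insert 4: 4 bumps 5 from row 1; 5 starts row 2. P = [[4, 7], [5]].
Insert 6: 6 bumps 7 from row 1; 7 appends to row 2. P = [[4, 6], [5, 7]].
Insert 1: 1 bumps 4 from row 1; 4 bumps 5 from row 2; 5 starts row 3. P = [[1, 6], [4, 7], [5]].
Insert 3: 3 bumps 6 from row 1; 6 bumps 7 from row 2; 7 appends to row 3. P = [[1, 3], [4, 6], [5, 7]].
Insert 2: 2 bumps 3 from row 1; 3 bumps 4 from row 2; 4 bumps 5 from row 3; 5 starts row 4. P = [[1, 2], [3, 6], [4, 7], [5]].

So P = [[1, 2], [3, 6], [4, 7], [5]].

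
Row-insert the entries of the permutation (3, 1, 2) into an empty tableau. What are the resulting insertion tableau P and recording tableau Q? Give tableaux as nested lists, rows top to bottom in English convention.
Insert each entry of the permutation into P by Schensted row insertion, recording in Q the position of each new cell.

Insert 3: appended to row 1. P = [[3]], Q = [[1]].
Insert 1: 1 bumps 3 from row 1; 3 starts row 2. P = [[1], [3]], Q = [[1], [2]].
Insert 2: appended to row 1. P = [[1, 2], [3]], Q = [[1, 3], [2]].

So P = [[1, 2], [3]], Q = [[1, 3], [2]].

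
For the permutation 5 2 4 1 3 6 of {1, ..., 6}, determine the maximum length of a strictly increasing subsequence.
3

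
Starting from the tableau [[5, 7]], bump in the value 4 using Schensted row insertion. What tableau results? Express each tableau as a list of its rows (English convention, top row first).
In row 1, 4 replaces 5 (the leftmost entry greater than 4); 5 is bumped to row 2. 5 starts a new row 2. The new tableau is [[4, 7], [5]].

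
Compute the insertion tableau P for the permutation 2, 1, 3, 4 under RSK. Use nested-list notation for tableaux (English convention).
After inserting 2: P = [[2]].
After inserting 1: P = [[1], [2]].
After inserting 3: P = [[1, 3], [2]].
After inserting 4: P = [[1, 3, 4], [2]].

So P = [[1, 3, 4], [2]].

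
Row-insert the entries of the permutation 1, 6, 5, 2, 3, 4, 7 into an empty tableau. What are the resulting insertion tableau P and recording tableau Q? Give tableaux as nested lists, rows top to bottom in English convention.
Insert each entry of the permutation into P by Schensted row insertion, recording in Q the position of each new cell.

Insert 1: appended to row 1. P = [[1]], Q = [[1]].
Insert 6: appended to row 1. P = [[1, 6]], Q = [[1, 2]].
Insert 5: 5 bumps 6 from row 1; 6 starts row 2. P = [[1, 5], [6]], Q = [[1, 2], [3]].
Insert 2: 2 bumps 5 from row 1; 5 bumps 6 from row 2; 6 starts row 3. P = [[1, 2], [5], [6]], Q = [[1, 2], [3], [4]].
Insert 3: appended to row 1. P = [[1, 2, 3], [5], [6]], Q = [[1, 2, 5], [3], [4]].
Insert 4: appended to row 1. P = [[1, 2, 3, 4], [5], [6]], Q = [[1, 2, 5, 6], [3], [4]].
Insert 7: appended to row 1. P = [[1, 2, 3, 4, 7], [5], [6]], Q = [[1, 2, 5, 6, 7], [3], [4]].

So P = [[1, 2, 3, 4, 7], [5], [6]], Q = [[1, 2, 5, 6, 7], [3], [4]].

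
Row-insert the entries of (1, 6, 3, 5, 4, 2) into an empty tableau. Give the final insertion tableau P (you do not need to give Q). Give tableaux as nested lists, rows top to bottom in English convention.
Insert 1: appended to row 1. P = [[1]].
Insert 6: appended to row 1. P = [[1, 6]].
Insert 3: 3 bumps 6 from row 1; 6 starts row 2. P = [[1, 3], [6]].
Insert 5: appended to row 1. P = [[1, 3, 5], [6]].
Insert 4: 4 bumps 5 from row 1; 5 bumps 6 from row 2; 6 starts row 3. P = [[1, 3, 4], [5], [6]].
Insert 2: 2 bumps 3 from row 1; 3 bumps 5 from row 2; 5 bumps 6 from row 3; 6 starts row 4. P = [[1, 2, 4], [3], [5], [6]].

So P = [[1, 2, 4], [3], [5], [6]].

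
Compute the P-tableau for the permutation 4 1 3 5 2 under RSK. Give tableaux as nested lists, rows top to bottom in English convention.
P = [[1, 2, 5], [3], [4]]

After inserting 4: P = [[4]].
After inserting 1: P = [[1], [4]].
After inserting 3: P = [[1, 3], [4]].
After inserting 5: P = [[1, 3, 5], [4]].
After inserting 2: P = [[1, 2, 5], [3], [4]].

So P = [[1, 2, 5], [3], [4]].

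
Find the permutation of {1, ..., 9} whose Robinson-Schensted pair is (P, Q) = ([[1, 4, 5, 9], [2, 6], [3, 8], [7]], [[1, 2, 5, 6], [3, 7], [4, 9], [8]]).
Reverse the RSK construction: for i from n down to 1, find the cell of Q containing i, remove the entry at that cell from P, and reverse-bump it up through P; the value ejected from row 1 is w(i).

Step i=9: Q has 9 at row 3, column 2; remove 8 from row 3 of P and reverse-bump: 8 enters row 2 and ejects 6; 6 enters row 1 and ejects 5. So w(9) = 5. P is now [[1, 4, 6, 9], [2, 8], [3], [7]].
Step i=8: Q has 8 at row 4, column 1; remove 7 from row 4 of P and reverse-bump: 7 enters row 3 and ejects 3; 3 enters row 2 and ejects 2; 2 enters row 1 and ejects 1. So w(8) = 1. P is now [[2, 4, 6, 9], [3, 8], [7]].
Step i=7: Q has 7 at row 2, column 2; remove 8 from row 2 of P and reverse-bump: 8 enters row 1 and ejects 6. So w(7) = 6. P is now [[2, 4, 8, 9], [3], [7]].
Step i=6: Q has 6 at row 1, column 4; remove that cell from P, ejecting 9. So w(6) = 9. P is now [[2, 4, 8], [3], [7]].
Step i=5: Q has 5 at row 1, column 3; remove that cell from P, ejecting 8. So w(5) = 8. P is now [[2, 4], [3], [7]].
Step i=4: Q has 4 at row 3, column 1; remove 7 from row 3 of P and reverse-bump: 7 enters row 2 and ejects 3; 3 enters row 1 and ejects 2. So w(4) = 2. P is now [[3, 4], [7]].
Step i=3: Q has 3 at row 2, column 1; remove 7 from row 2 of P and reverse-bump: 7 enters row 1 and ejects 4. So w(3) = 4. P is now [[3, 7]].
Step i=2: Q has 2 at row 1, column 2; remove that cell from P, ejecting 7. So w(2) = 7. P is now [[3]].
Step i=1: Q has 1 at row 1, column 1; remove that cell from P, ejecting 3. So w(1) = 3. P is now [].

So w = 3 7 4 2 8 9 6 1 5.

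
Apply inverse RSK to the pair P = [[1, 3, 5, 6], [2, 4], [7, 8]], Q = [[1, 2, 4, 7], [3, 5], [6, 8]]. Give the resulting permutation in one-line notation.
2 7 4 8 5 1 6 3

Reverse the RSK construction: for i from n down to 1, find the cell of Q containing i, remove the entry at that cell from P, and reverse-bump it up through P; the value ejected from row 1 is w(i).

Step i=8: Q has 8 at row 3, column 2; remove 8 from row 3 of P and reverse-bump: 8 enters row 2 and ejects 4; 4 enters row 1 and ejects 3. So w(8) = 3. P is now [[1, 4, 5, 6], [2, 8], [7]].
Step i=7: Q has 7 at row 1, column 4; remove that cell from P, ejecting 6. So w(7) = 6. P is now [[1, 4, 5], [2, 8], [7]].
Step i=6: Q has 6 at row 3, column 1; remove 7 from row 3 of P and reverse-bump: 7 enters row 2 and ejects 2; 2 enters row 1 and ejects 1. So w(6) = 1. P is now [[2, 4, 5], [7, 8]].
Step i=5: Q has 5 at row 2, column 2; remove 8 from row 2 of P and reverse-bump: 8 enters row 1 and ejects 5. So w(5) = 5. P is now [[2, 4, 8], [7]].
Step i=4: Q has 4 at row 1, column 3; remove that cell from P, ejecting 8. So w(4) = 8. P is now [[2, 4], [7]].
Step i=3: Q has 3 at row 2, column 1; remove 7 from row 2 of P and reverse-bump: 7 enters row 1 and ejects 4. So w(3) = 4. P is now [[2, 7]].
Step i=2: Q has 2 at row 1, column 2; remove that cell from P, ejecting 7. So w(2) = 7. P is now [[2]].
Step i=1: Q has 1 at row 1, column 1; remove that cell from P, ejecting 2. So w(1) = 2. P is now [].

So w = 2 7 4 8 5 1 6 3.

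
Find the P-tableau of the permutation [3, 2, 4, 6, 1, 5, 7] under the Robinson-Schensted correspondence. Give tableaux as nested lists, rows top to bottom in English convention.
P = [[1, 4, 5, 7], [2, 6], [3]]

After inserting 3: P = [[3]].
After inserting 2: P = [[2], [3]].
After inserting 4: P = [[2, 4], [3]].
After inserting 6: P = [[2, 4, 6], [3]].
After inserting 1: P = [[1, 4, 6], [2], [3]].
After inserting 5: P = [[1, 4, 5], [2, 6], [3]].
After inserting 7: P = [[1, 4, 5, 7], [2, 6], [3]].

So P = [[1, 4, 5, 7], [2, 6], [3]].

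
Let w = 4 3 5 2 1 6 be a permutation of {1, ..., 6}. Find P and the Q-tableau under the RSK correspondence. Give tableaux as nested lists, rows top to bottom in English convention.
Insert each entry of the permutation into P by Schensted row insertion, recording in Q the position of each new cell.

Insert 4: appended to row 1. P = [[4]], Q = [[1]].
Insert 3: 3 bumps 4 from row 1; 4 starts row 2. P = [[3], [4]], Q = [[1], [2]].
Insert 5: appended to row 1. P = [[3, 5], [4]], Q = [[1, 3], [2]].
Insert 2: 2 bumps 3 from row 1; 3 bumps 4 from row 2; 4 starts row 3. P = [[2, 5], [3], [4]], Q = [[1, 3], [2], [4]].
Insert 1: 1 bumps 2 from row 1; 2 bumps 3 from row 2; 3 bumps 4 from row 3; 4 starts row 4. P = [[1, 5], [2], [3], [4]], Q = [[1, 3], [2], [4], [5]].
Insert 6: appended to row 1. P = [[1, 5, 6], [2], [3], [4]], Q = [[1, 3, 6], [2], [4], [5]].

So P = [[1, 5, 6], [2], [3], [4]], Q = [[1, 3, 6], [2], [4], [5]].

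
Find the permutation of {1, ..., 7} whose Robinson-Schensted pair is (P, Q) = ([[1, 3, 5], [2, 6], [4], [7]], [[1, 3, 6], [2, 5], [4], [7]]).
Reverse the RSK construction: for i from n down to 1, find the cell of Q containing i, remove the entry at that cell from P, and reverse-bump it up through P; the value ejected from row 1 is w(i).

Step i=7: Q has 7 at row 4, column 1; remove 7 from row 4 of P and reverse-bump: 7 enters row 3 and ejects 4; 4 enters row 2 and ejects 2; 2 enters row 1 and ejects 1. So w(7) = 1. P is now [[2, 3, 5], [4, 6], [7]].
Step i=6: Q has 6 at row 1, column 3; remove that cell from P, ejecting 5. So w(6) = 5. P is now [[2, 3], [4, 6], [7]].
Step i=5: Q has 5 at row 2, column 2; remove 6 from row 2 of P and reverse-bump: 6 enters row 1 and ejects 3. So w(5) = 3. P is now [[2, 6], [4], [7]].
Step i=4: Q has 4 at row 3, column 1; remove 7 from row 3 of P and reverse-bump: 7 enters row 2 and ejects 4; 4 enters row 1 and ejects 2. So w(4) = 2. P is now [[4, 6], [7]].
Step i=3: Q has 3 at row 1, column 2; remove that cell from P, ejecting 6. So w(3) = 6. P is now [[4], [7]].
Step i=2: Q has 2 at row 2, column 1; remove 7 from row 2 of P and reverse-bump: 7 enters row 1 and ejects 4. So w(2) = 4. P is now [[7]].
Step i=1: Q has 1 at row 1, column 1; remove that cell from P, ejecting 7. So w(1) = 7. P is now [].

So w = 7 4 6 2 3 5 1.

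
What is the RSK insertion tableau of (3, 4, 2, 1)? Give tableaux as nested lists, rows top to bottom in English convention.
Insert 3: appended to row 1. P = [[3]].
Insert 4: appended to row 1. P = [[3, 4]].
Insert 2: 2 bumps 3 from row 1; 3 starts row 2. P = [[2, 4], [3]].
Insert 1: 1 bumps 2 from row 1; 2 bumps 3 from row 2; 3 starts row 3. P = [[1, 4], [2], [3]].

So P = [[1, 4], [2], [3]].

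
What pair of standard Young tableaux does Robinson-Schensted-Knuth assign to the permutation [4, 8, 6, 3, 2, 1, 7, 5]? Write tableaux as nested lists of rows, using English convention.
Insert each entry of the permutation into P by Schensted row insertion, recording in Q the position of each new cell.

After inserting 4: P = [[4]].
After inserting 8: P = [[4, 8]].
After inserting 6: P = [[4, 6], [8]].
After inserting 3: P = [[3, 6], [4], [8]].
After inserting 2: P = [[2, 6], [3], [4], [8]].
After inserting 1: P = [[1, 6], [2], [3], [4], [8]].
After inserting 7: P = [[1, 6, 7], [2], [3], [4], [8]].
After inserting 5: P = [[1, 5, 7], [2, 6], [3], [4], [8]].

So P = [[1, 5, 7], [2, 6], [3], [4], [8]], Q = [[1, 2, 7], [3, 8], [4], [5], [6]].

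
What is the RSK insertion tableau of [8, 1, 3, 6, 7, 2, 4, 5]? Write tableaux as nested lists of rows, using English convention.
P = [[1, 2, 4, 5], [3, 6, 7], [8]]

Insert 8: appended to row 1. P = [[8]].
Insert 1: 1 bumps 8 from row 1; 8 starts row 2. P = [[1], [8]].
Insert 3: appended to row 1. P = [[1, 3], [8]].
Insert 6: appended to row 1. P = [[1, 3, 6], [8]].
Insert 7: appended to row 1. P = [[1, 3, 6, 7], [8]].
Insert 2: 2 bumps 3 from row 1; 3 bumps 8 from row 2; 8 starts row 3. P = [[1, 2, 6, 7], [3], [8]].
Insert 4: 4 bumps 6 from row 1; 6 appends to row 2. P = [[1, 2, 4, 7], [3, 6], [8]].
Insert 5: 5 bumps 7 from row 1; 7 appends to row 2. P = [[1, 2, 4, 5], [3, 6, 7], [8]].

So P = [[1, 2, 4, 5], [3, 6, 7], [8]].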